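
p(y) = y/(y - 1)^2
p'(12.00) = -0.00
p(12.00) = 0.10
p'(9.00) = -0.02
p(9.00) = 0.14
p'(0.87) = 851.16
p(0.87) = 51.48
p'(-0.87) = 0.02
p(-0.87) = -0.25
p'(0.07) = 1.33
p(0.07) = 0.08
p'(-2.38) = -0.04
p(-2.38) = -0.21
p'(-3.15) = -0.03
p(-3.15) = -0.18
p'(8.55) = -0.02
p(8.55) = 0.15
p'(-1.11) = -0.01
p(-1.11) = -0.25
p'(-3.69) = -0.03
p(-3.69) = -0.17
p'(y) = -2*y/(y - 1)^3 + (y - 1)^(-2)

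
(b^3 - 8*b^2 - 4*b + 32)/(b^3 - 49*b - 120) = (b^2 - 4)/(b^2 + 8*b + 15)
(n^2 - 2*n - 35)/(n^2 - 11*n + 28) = (n + 5)/(n - 4)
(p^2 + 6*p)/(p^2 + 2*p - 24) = p/(p - 4)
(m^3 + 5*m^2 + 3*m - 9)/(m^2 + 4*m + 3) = (m^2 + 2*m - 3)/(m + 1)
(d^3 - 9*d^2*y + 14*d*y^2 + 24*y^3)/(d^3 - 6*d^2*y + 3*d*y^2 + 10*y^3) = (d^2 - 10*d*y + 24*y^2)/(d^2 - 7*d*y + 10*y^2)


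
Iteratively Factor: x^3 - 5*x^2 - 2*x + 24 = (x + 2)*(x^2 - 7*x + 12) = (x - 3)*(x + 2)*(x - 4)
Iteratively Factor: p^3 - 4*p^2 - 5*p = (p + 1)*(p^2 - 5*p) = (p - 5)*(p + 1)*(p)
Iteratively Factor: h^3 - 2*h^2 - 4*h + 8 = (h - 2)*(h^2 - 4) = (h - 2)*(h + 2)*(h - 2)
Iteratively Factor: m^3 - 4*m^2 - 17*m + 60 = (m - 3)*(m^2 - m - 20) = (m - 5)*(m - 3)*(m + 4)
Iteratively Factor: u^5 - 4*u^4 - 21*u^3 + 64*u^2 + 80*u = (u - 5)*(u^4 + u^3 - 16*u^2 - 16*u) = u*(u - 5)*(u^3 + u^2 - 16*u - 16) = u*(u - 5)*(u - 4)*(u^2 + 5*u + 4) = u*(u - 5)*(u - 4)*(u + 1)*(u + 4)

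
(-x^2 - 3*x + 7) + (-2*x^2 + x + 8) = -3*x^2 - 2*x + 15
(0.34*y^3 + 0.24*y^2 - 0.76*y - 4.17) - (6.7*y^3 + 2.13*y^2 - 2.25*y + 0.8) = -6.36*y^3 - 1.89*y^2 + 1.49*y - 4.97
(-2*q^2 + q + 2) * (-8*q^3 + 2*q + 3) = 16*q^5 - 8*q^4 - 20*q^3 - 4*q^2 + 7*q + 6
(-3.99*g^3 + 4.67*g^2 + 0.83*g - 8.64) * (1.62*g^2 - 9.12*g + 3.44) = -6.4638*g^5 + 43.9542*g^4 - 54.9714*g^3 - 5.5016*g^2 + 81.652*g - 29.7216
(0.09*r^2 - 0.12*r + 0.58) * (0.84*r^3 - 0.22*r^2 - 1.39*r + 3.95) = 0.0756*r^5 - 0.1206*r^4 + 0.3885*r^3 + 0.3947*r^2 - 1.2802*r + 2.291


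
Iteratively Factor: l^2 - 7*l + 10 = (l - 5)*(l - 2)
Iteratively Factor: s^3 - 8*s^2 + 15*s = (s)*(s^2 - 8*s + 15) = s*(s - 5)*(s - 3)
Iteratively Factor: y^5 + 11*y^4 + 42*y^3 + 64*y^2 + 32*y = (y)*(y^4 + 11*y^3 + 42*y^2 + 64*y + 32) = y*(y + 1)*(y^3 + 10*y^2 + 32*y + 32) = y*(y + 1)*(y + 4)*(y^2 + 6*y + 8) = y*(y + 1)*(y + 4)^2*(y + 2)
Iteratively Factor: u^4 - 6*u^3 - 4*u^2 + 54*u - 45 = (u - 1)*(u^3 - 5*u^2 - 9*u + 45) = (u - 5)*(u - 1)*(u^2 - 9) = (u - 5)*(u - 3)*(u - 1)*(u + 3)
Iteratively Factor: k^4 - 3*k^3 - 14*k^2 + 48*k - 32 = (k - 4)*(k^3 + k^2 - 10*k + 8) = (k - 4)*(k - 2)*(k^2 + 3*k - 4) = (k - 4)*(k - 2)*(k + 4)*(k - 1)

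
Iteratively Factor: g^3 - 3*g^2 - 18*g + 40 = (g - 5)*(g^2 + 2*g - 8) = (g - 5)*(g - 2)*(g + 4)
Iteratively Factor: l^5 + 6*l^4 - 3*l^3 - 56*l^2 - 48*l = (l + 1)*(l^4 + 5*l^3 - 8*l^2 - 48*l) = l*(l + 1)*(l^3 + 5*l^2 - 8*l - 48) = l*(l + 1)*(l + 4)*(l^2 + l - 12) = l*(l + 1)*(l + 4)^2*(l - 3)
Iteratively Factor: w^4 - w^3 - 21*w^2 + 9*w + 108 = (w - 4)*(w^3 + 3*w^2 - 9*w - 27) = (w - 4)*(w - 3)*(w^2 + 6*w + 9) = (w - 4)*(w - 3)*(w + 3)*(w + 3)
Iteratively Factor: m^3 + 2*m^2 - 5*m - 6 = (m - 2)*(m^2 + 4*m + 3) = (m - 2)*(m + 3)*(m + 1)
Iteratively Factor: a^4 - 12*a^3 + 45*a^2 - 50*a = (a)*(a^3 - 12*a^2 + 45*a - 50) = a*(a - 5)*(a^2 - 7*a + 10) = a*(a - 5)*(a - 2)*(a - 5)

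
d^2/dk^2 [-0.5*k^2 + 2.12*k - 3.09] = -1.00000000000000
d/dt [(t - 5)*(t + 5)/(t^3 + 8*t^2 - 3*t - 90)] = (-t^2 + 10*t - 3)/(t^4 + 6*t^3 - 27*t^2 - 108*t + 324)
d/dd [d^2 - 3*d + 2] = 2*d - 3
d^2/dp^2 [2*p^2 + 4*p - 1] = 4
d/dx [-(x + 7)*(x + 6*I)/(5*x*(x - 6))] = (x^2*(13 + 6*I) + 84*I*x - 252*I)/(5*x^2*(x^2 - 12*x + 36))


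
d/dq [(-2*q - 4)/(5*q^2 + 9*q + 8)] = 10*(q^2 + 4*q + 2)/(25*q^4 + 90*q^3 + 161*q^2 + 144*q + 64)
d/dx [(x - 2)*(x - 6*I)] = 2*x - 2 - 6*I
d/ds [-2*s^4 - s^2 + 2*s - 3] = -8*s^3 - 2*s + 2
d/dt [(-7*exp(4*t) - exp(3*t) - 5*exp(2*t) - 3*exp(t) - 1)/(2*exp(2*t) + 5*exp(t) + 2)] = (-28*exp(5*t) - 107*exp(4*t) - 66*exp(3*t) - 25*exp(2*t) - 16*exp(t) - 1)*exp(t)/(4*exp(4*t) + 20*exp(3*t) + 33*exp(2*t) + 20*exp(t) + 4)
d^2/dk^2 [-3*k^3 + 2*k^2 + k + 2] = 4 - 18*k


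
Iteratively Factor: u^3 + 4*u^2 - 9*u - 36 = (u - 3)*(u^2 + 7*u + 12) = (u - 3)*(u + 3)*(u + 4)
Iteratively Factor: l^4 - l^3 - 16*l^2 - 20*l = (l + 2)*(l^3 - 3*l^2 - 10*l) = (l - 5)*(l + 2)*(l^2 + 2*l) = l*(l - 5)*(l + 2)*(l + 2)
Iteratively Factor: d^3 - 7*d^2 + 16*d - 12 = (d - 3)*(d^2 - 4*d + 4) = (d - 3)*(d - 2)*(d - 2)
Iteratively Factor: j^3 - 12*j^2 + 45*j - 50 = (j - 2)*(j^2 - 10*j + 25) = (j - 5)*(j - 2)*(j - 5)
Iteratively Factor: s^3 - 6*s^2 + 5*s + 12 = (s - 4)*(s^2 - 2*s - 3) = (s - 4)*(s + 1)*(s - 3)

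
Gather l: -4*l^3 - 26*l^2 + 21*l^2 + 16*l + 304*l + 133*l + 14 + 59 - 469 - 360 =-4*l^3 - 5*l^2 + 453*l - 756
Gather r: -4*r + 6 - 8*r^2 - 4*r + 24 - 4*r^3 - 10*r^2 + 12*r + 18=-4*r^3 - 18*r^2 + 4*r + 48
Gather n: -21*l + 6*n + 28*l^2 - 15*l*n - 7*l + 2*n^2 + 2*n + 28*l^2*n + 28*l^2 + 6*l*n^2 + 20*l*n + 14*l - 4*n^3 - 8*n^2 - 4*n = 56*l^2 - 14*l - 4*n^3 + n^2*(6*l - 6) + n*(28*l^2 + 5*l + 4)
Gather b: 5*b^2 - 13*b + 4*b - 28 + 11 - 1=5*b^2 - 9*b - 18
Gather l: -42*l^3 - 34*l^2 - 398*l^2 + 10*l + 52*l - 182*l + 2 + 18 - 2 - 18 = -42*l^3 - 432*l^2 - 120*l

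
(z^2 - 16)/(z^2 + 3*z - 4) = (z - 4)/(z - 1)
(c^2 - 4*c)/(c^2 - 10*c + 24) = c/(c - 6)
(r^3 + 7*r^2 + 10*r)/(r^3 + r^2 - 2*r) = (r + 5)/(r - 1)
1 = 1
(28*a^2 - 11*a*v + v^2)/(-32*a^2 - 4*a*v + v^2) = (-28*a^2 + 11*a*v - v^2)/(32*a^2 + 4*a*v - v^2)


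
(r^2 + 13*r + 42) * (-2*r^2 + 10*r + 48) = -2*r^4 - 16*r^3 + 94*r^2 + 1044*r + 2016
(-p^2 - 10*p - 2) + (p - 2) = -p^2 - 9*p - 4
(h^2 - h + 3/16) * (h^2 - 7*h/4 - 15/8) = h^4 - 11*h^3/4 + h^2/16 + 99*h/64 - 45/128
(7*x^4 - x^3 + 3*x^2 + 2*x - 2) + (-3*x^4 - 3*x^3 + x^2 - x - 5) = 4*x^4 - 4*x^3 + 4*x^2 + x - 7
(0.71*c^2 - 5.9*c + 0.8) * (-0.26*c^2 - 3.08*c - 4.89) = -0.1846*c^4 - 0.6528*c^3 + 14.4921*c^2 + 26.387*c - 3.912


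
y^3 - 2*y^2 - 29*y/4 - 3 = (y - 4)*(y + 1/2)*(y + 3/2)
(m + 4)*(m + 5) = m^2 + 9*m + 20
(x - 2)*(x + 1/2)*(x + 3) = x^3 + 3*x^2/2 - 11*x/2 - 3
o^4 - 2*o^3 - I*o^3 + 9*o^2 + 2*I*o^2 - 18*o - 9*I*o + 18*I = (o - 2)*(o - 3*I)*(o - I)*(o + 3*I)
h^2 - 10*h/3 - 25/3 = (h - 5)*(h + 5/3)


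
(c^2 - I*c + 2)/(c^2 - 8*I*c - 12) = (c + I)/(c - 6*I)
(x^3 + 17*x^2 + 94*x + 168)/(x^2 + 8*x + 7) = (x^2 + 10*x + 24)/(x + 1)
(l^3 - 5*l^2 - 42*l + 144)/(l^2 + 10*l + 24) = (l^2 - 11*l + 24)/(l + 4)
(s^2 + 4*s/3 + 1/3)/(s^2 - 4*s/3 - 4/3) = (3*s^2 + 4*s + 1)/(3*s^2 - 4*s - 4)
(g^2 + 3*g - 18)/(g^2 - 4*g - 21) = (-g^2 - 3*g + 18)/(-g^2 + 4*g + 21)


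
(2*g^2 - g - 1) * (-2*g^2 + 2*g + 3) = -4*g^4 + 6*g^3 + 6*g^2 - 5*g - 3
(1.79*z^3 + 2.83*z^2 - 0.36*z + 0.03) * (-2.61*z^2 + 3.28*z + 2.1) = -4.6719*z^5 - 1.5151*z^4 + 13.981*z^3 + 4.6839*z^2 - 0.6576*z + 0.063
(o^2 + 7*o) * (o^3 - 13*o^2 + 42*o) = o^5 - 6*o^4 - 49*o^3 + 294*o^2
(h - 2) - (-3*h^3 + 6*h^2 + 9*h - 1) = 3*h^3 - 6*h^2 - 8*h - 1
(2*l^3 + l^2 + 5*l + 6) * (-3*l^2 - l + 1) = -6*l^5 - 5*l^4 - 14*l^3 - 22*l^2 - l + 6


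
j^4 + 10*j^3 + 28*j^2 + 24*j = j*(j + 2)^2*(j + 6)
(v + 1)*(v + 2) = v^2 + 3*v + 2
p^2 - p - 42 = (p - 7)*(p + 6)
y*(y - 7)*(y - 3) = y^3 - 10*y^2 + 21*y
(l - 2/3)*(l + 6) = l^2 + 16*l/3 - 4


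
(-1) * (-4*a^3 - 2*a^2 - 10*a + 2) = 4*a^3 + 2*a^2 + 10*a - 2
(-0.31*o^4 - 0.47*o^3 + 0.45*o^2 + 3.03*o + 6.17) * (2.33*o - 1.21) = -0.7223*o^5 - 0.72*o^4 + 1.6172*o^3 + 6.5154*o^2 + 10.7098*o - 7.4657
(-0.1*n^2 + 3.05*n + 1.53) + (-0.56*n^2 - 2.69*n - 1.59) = -0.66*n^2 + 0.36*n - 0.0600000000000001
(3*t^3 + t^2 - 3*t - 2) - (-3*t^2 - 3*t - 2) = 3*t^3 + 4*t^2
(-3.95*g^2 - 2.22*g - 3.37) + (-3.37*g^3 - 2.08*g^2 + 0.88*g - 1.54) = -3.37*g^3 - 6.03*g^2 - 1.34*g - 4.91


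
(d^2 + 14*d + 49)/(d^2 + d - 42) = (d + 7)/(d - 6)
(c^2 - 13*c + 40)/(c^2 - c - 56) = (c - 5)/(c + 7)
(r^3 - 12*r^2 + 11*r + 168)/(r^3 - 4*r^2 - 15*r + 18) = (r^2 - 15*r + 56)/(r^2 - 7*r + 6)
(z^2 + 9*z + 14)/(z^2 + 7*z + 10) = (z + 7)/(z + 5)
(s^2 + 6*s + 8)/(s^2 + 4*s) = (s + 2)/s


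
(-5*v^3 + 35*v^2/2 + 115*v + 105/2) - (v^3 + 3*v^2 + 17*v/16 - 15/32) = -6*v^3 + 29*v^2/2 + 1823*v/16 + 1695/32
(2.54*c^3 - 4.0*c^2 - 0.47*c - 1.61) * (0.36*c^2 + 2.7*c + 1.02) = 0.9144*c^5 + 5.418*c^4 - 8.3784*c^3 - 5.9286*c^2 - 4.8264*c - 1.6422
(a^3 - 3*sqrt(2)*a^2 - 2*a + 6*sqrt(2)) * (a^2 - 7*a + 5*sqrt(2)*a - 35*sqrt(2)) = a^5 - 7*a^4 + 2*sqrt(2)*a^4 - 32*a^3 - 14*sqrt(2)*a^3 - 4*sqrt(2)*a^2 + 224*a^2 + 28*sqrt(2)*a + 60*a - 420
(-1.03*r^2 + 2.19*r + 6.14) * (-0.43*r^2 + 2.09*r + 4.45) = 0.4429*r^4 - 3.0944*r^3 - 2.6466*r^2 + 22.5781*r + 27.323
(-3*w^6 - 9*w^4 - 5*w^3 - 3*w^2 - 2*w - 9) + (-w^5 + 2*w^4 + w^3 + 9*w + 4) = -3*w^6 - w^5 - 7*w^4 - 4*w^3 - 3*w^2 + 7*w - 5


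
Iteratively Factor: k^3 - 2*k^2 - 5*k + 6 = (k - 1)*(k^2 - k - 6) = (k - 3)*(k - 1)*(k + 2)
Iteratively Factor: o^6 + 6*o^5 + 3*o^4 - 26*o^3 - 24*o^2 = (o + 4)*(o^5 + 2*o^4 - 5*o^3 - 6*o^2) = (o + 3)*(o + 4)*(o^4 - o^3 - 2*o^2) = o*(o + 3)*(o + 4)*(o^3 - o^2 - 2*o) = o*(o + 1)*(o + 3)*(o + 4)*(o^2 - 2*o) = o^2*(o + 1)*(o + 3)*(o + 4)*(o - 2)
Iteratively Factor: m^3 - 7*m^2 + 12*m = (m)*(m^2 - 7*m + 12) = m*(m - 4)*(m - 3)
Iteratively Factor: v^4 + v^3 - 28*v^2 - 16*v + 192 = (v - 4)*(v^3 + 5*v^2 - 8*v - 48) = (v - 4)*(v + 4)*(v^2 + v - 12) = (v - 4)*(v + 4)^2*(v - 3)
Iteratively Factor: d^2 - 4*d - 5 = (d - 5)*(d + 1)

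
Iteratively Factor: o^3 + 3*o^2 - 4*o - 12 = (o + 3)*(o^2 - 4) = (o - 2)*(o + 3)*(o + 2)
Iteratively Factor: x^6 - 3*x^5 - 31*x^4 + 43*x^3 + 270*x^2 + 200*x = (x + 2)*(x^5 - 5*x^4 - 21*x^3 + 85*x^2 + 100*x) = (x + 2)*(x + 4)*(x^4 - 9*x^3 + 15*x^2 + 25*x) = (x - 5)*(x + 2)*(x + 4)*(x^3 - 4*x^2 - 5*x) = (x - 5)^2*(x + 2)*(x + 4)*(x^2 + x) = x*(x - 5)^2*(x + 2)*(x + 4)*(x + 1)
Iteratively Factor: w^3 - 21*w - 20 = (w + 4)*(w^2 - 4*w - 5) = (w - 5)*(w + 4)*(w + 1)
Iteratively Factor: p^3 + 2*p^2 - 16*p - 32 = (p - 4)*(p^2 + 6*p + 8) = (p - 4)*(p + 2)*(p + 4)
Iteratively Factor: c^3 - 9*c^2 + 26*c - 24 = (c - 3)*(c^2 - 6*c + 8) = (c - 4)*(c - 3)*(c - 2)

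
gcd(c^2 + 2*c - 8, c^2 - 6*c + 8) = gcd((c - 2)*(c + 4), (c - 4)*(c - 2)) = c - 2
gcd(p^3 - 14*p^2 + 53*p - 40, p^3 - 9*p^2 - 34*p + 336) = p - 8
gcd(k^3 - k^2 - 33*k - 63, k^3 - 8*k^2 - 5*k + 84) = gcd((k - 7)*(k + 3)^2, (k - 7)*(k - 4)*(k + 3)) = k^2 - 4*k - 21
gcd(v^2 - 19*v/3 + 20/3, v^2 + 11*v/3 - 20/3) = v - 4/3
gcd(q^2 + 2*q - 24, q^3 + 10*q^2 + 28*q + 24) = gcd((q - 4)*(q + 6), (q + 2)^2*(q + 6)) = q + 6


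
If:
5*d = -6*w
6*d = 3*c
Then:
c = -12*w/5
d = -6*w/5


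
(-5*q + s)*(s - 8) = -5*q*s + 40*q + s^2 - 8*s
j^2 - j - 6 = (j - 3)*(j + 2)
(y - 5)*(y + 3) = y^2 - 2*y - 15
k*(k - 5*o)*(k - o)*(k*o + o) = k^4*o - 6*k^3*o^2 + k^3*o + 5*k^2*o^3 - 6*k^2*o^2 + 5*k*o^3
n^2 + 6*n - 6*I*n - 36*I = (n + 6)*(n - 6*I)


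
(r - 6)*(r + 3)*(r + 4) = r^3 + r^2 - 30*r - 72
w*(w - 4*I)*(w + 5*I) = w^3 + I*w^2 + 20*w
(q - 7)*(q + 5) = q^2 - 2*q - 35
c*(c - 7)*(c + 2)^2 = c^4 - 3*c^3 - 24*c^2 - 28*c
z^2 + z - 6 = (z - 2)*(z + 3)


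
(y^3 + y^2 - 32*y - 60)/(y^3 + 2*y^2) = (y^2 - y - 30)/y^2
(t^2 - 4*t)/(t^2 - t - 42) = t*(4 - t)/(-t^2 + t + 42)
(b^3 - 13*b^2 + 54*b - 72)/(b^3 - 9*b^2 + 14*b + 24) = (b - 3)/(b + 1)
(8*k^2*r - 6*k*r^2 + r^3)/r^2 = 8*k^2/r - 6*k + r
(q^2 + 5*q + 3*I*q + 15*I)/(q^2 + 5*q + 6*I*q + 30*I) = (q + 3*I)/(q + 6*I)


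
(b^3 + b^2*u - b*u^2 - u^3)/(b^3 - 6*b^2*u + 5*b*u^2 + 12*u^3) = (b^2 - u^2)/(b^2 - 7*b*u + 12*u^2)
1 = 1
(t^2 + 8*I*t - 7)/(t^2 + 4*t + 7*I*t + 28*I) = (t + I)/(t + 4)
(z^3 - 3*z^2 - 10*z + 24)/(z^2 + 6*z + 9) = (z^2 - 6*z + 8)/(z + 3)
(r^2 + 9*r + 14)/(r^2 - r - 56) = (r + 2)/(r - 8)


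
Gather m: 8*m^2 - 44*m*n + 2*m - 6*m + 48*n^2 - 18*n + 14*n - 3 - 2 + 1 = 8*m^2 + m*(-44*n - 4) + 48*n^2 - 4*n - 4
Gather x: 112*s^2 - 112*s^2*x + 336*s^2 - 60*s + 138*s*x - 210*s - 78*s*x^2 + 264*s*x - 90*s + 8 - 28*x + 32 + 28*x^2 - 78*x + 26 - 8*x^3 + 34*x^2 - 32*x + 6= 448*s^2 - 360*s - 8*x^3 + x^2*(62 - 78*s) + x*(-112*s^2 + 402*s - 138) + 72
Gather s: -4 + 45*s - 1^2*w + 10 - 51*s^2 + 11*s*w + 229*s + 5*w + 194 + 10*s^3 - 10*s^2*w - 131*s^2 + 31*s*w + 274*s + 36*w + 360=10*s^3 + s^2*(-10*w - 182) + s*(42*w + 548) + 40*w + 560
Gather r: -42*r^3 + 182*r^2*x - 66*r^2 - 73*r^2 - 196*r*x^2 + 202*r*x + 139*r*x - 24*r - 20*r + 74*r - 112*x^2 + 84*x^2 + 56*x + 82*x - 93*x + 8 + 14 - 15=-42*r^3 + r^2*(182*x - 139) + r*(-196*x^2 + 341*x + 30) - 28*x^2 + 45*x + 7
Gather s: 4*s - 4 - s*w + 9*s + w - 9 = s*(13 - w) + w - 13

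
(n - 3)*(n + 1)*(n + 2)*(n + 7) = n^4 + 7*n^3 - 7*n^2 - 55*n - 42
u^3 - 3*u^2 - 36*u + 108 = (u - 6)*(u - 3)*(u + 6)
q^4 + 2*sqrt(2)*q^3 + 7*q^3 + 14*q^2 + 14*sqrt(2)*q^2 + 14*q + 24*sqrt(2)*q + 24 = (q + 3)*(q + 4)*(q + sqrt(2))^2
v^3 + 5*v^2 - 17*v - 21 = (v - 3)*(v + 1)*(v + 7)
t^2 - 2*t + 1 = (t - 1)^2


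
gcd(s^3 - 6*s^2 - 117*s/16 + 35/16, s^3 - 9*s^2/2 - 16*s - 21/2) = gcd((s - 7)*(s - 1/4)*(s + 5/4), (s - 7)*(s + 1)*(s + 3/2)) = s - 7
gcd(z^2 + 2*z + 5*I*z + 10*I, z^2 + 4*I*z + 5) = z + 5*I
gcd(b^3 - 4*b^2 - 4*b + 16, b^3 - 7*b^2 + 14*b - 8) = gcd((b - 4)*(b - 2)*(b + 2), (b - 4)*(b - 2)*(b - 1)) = b^2 - 6*b + 8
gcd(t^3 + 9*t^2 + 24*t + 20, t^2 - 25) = t + 5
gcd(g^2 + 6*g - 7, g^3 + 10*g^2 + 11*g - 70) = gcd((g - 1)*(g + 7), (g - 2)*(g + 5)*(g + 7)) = g + 7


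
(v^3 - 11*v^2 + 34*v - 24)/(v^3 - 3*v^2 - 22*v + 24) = (v - 4)/(v + 4)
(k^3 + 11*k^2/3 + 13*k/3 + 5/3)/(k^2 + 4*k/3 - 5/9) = 3*(k^2 + 2*k + 1)/(3*k - 1)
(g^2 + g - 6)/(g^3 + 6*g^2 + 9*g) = (g - 2)/(g*(g + 3))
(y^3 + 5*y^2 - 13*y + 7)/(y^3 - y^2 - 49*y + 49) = (y - 1)/(y - 7)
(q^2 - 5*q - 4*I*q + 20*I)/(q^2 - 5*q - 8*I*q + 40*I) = (q - 4*I)/(q - 8*I)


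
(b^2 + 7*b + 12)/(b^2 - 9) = (b + 4)/(b - 3)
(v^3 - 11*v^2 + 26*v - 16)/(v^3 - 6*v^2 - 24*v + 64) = (v - 1)/(v + 4)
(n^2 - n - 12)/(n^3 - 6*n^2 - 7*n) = (-n^2 + n + 12)/(n*(-n^2 + 6*n + 7))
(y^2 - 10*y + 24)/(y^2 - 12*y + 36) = (y - 4)/(y - 6)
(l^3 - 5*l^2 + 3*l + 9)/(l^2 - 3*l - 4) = (l^2 - 6*l + 9)/(l - 4)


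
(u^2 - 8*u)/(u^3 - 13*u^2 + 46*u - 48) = u/(u^2 - 5*u + 6)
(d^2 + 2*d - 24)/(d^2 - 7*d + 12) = (d + 6)/(d - 3)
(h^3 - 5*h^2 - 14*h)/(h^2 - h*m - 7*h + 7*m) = h*(h + 2)/(h - m)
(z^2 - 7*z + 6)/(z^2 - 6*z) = (z - 1)/z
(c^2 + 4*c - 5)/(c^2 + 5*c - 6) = (c + 5)/(c + 6)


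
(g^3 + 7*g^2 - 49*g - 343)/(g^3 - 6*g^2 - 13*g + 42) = (g^2 + 14*g + 49)/(g^2 + g - 6)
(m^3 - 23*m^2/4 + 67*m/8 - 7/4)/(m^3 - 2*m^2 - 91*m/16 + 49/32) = 4*(m - 2)/(4*m + 7)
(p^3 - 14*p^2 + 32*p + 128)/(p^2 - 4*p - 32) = (p^2 - 6*p - 16)/(p + 4)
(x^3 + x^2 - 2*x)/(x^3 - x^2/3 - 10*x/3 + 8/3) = 3*x/(3*x - 4)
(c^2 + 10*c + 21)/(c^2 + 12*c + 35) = (c + 3)/(c + 5)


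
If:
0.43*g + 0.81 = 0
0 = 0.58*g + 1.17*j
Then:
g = -1.88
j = 0.93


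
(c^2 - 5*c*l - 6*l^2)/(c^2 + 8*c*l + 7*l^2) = (c - 6*l)/(c + 7*l)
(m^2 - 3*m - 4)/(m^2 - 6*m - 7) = (m - 4)/(m - 7)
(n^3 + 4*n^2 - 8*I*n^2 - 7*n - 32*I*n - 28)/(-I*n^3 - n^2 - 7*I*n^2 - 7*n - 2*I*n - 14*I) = (I*n^3 + 4*n^2*(2 + I) + n*(32 - 7*I) - 28*I)/(n^3 + n^2*(7 - I) + n*(2 - 7*I) + 14)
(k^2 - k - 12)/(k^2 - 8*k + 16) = (k + 3)/(k - 4)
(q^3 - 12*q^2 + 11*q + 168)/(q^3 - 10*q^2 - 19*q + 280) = (q + 3)/(q + 5)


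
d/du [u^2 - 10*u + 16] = 2*u - 10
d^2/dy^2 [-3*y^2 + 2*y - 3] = -6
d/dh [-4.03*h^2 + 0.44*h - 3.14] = 0.44 - 8.06*h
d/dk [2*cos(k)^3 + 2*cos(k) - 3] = 6*sin(k)^3 - 8*sin(k)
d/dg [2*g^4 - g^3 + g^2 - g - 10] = 8*g^3 - 3*g^2 + 2*g - 1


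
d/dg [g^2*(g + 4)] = g*(3*g + 8)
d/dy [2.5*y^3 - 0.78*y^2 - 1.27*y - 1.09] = 7.5*y^2 - 1.56*y - 1.27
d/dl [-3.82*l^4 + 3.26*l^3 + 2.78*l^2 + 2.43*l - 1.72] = -15.28*l^3 + 9.78*l^2 + 5.56*l + 2.43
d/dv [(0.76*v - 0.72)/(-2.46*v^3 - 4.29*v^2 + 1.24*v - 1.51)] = (3.7392*v^3 - 2.0532*v^2 - 6.1776*v - 0.2548)/(6.0516*v^6 + 21.1068*v^5 + 12.3033*v^4 - 3.21*v^3 + 14.4934*v^2 - 3.7448*v + 2.2801)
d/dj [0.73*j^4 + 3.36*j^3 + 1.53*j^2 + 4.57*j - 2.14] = 2.92*j^3 + 10.08*j^2 + 3.06*j + 4.57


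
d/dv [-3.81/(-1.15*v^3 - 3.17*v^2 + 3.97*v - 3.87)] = (-13.1445*v^2 - 24.1554*v + 15.1257)/(1.15*v^3 + 3.17*v^2 - 3.97*v + 3.87)^2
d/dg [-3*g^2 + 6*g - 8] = 6 - 6*g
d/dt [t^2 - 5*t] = 2*t - 5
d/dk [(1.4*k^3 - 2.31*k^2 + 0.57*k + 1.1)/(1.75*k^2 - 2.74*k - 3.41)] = (2.45*k^4 - 7.672*k^3 - 8.9901*k^2 + 11.9042*k + 1.0703)/(3.0625*k^4 - 9.59*k^3 - 4.4274*k^2 + 18.6868*k + 11.6281)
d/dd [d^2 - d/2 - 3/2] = 2*d - 1/2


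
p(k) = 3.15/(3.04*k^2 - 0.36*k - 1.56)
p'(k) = 3.15*(0.36 - 6.08*k)/(3.04*k^2 - 0.36*k - 1.56)^2 = (1.134 - 19.152*k)/(-3.04*k^2 + 0.36*k + 1.56)^2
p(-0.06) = -2.06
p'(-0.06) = 0.98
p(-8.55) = 0.01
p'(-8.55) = 0.00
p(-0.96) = 1.98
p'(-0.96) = 7.75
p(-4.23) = 0.06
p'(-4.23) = 0.03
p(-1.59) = 0.47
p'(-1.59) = 0.70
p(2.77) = 0.15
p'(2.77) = -0.12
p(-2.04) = 0.27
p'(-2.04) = 0.29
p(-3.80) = 0.07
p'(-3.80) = 0.04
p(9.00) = 0.01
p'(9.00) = -0.00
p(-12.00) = 0.01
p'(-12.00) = 0.00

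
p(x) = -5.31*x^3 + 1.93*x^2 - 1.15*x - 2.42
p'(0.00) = -1.15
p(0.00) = -2.42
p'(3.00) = -132.94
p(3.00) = -131.87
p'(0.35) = -1.75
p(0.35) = -2.81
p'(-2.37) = -99.78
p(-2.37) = 81.83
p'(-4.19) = -296.99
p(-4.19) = 426.89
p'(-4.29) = -310.89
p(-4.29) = 457.28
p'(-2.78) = -134.99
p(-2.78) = 129.78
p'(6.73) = -696.69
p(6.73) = -1541.34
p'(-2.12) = -80.93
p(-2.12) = 59.29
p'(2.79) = -114.38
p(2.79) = -105.93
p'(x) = -15.93*x^2 + 3.86*x - 1.15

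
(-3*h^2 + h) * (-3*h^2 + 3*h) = 9*h^4 - 12*h^3 + 3*h^2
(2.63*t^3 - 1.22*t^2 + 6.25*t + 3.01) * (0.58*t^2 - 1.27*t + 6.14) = 1.5254*t^5 - 4.0477*t^4 + 21.3226*t^3 - 13.6825*t^2 + 34.5523*t + 18.4814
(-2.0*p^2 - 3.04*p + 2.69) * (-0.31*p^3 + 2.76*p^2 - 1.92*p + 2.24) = 0.62*p^5 - 4.5776*p^4 - 5.3843*p^3 + 8.7812*p^2 - 11.9744*p + 6.0256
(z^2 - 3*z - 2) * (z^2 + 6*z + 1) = z^4 + 3*z^3 - 19*z^2 - 15*z - 2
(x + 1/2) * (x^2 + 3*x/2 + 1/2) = x^3 + 2*x^2 + 5*x/4 + 1/4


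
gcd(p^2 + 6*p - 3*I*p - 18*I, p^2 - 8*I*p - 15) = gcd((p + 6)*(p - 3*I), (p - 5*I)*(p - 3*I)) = p - 3*I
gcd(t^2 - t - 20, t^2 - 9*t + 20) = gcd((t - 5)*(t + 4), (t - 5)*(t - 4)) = t - 5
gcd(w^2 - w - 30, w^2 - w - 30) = w^2 - w - 30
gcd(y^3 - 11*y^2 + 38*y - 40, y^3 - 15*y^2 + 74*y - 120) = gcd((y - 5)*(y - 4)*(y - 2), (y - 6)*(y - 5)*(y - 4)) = y^2 - 9*y + 20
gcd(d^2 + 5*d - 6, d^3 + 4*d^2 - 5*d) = d - 1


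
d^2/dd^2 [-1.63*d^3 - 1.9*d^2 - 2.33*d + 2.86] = -9.78*d - 3.8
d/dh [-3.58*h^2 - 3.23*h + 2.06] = -7.16*h - 3.23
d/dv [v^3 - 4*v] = 3*v^2 - 4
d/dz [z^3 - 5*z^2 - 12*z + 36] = 3*z^2 - 10*z - 12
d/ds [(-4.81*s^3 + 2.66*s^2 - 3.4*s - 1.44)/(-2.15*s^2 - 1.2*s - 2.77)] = (10.3415*s^4 + 11.544*s^3 + 29.4691*s^2 - 20.9284*s + 7.69)/(4.6225*s^4 + 5.16*s^3 + 13.351*s^2 + 6.648*s + 7.6729)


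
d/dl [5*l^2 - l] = 10*l - 1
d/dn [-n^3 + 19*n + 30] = 19 - 3*n^2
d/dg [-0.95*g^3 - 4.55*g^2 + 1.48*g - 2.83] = -2.85*g^2 - 9.1*g + 1.48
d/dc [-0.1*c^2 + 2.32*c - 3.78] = 2.32 - 0.2*c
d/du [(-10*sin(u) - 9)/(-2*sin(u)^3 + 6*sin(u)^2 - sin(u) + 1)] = (-40*sin(u)^3 + 6*sin(u)^2 + 108*sin(u) - 19)*cos(u)/(2*sin(u)^3 - 6*sin(u)^2 + sin(u) - 1)^2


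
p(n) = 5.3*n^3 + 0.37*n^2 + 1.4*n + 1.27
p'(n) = 15.9*n^2 + 0.74*n + 1.4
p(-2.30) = -64.48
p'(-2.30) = 83.81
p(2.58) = 98.36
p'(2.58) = 109.15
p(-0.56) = -0.33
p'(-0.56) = 5.97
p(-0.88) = -3.29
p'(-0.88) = 13.06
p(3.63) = 264.74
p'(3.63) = 213.60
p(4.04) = 362.44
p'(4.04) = 263.90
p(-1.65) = -23.84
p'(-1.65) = 43.47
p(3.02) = 154.85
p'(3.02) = 148.65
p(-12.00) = -9120.65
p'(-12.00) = 2282.12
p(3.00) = 151.90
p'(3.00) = 146.72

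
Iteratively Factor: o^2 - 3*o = (o)*(o - 3)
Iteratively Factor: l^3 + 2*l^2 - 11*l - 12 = (l + 1)*(l^2 + l - 12) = (l - 3)*(l + 1)*(l + 4)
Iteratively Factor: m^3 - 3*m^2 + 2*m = (m - 2)*(m^2 - m) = (m - 2)*(m - 1)*(m)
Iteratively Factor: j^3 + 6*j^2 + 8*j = (j + 2)*(j^2 + 4*j) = j*(j + 2)*(j + 4)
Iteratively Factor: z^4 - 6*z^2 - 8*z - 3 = (z - 3)*(z^3 + 3*z^2 + 3*z + 1) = (z - 3)*(z + 1)*(z^2 + 2*z + 1) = (z - 3)*(z + 1)^2*(z + 1)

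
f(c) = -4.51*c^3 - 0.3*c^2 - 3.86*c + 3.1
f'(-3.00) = -123.83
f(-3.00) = 133.75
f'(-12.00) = -1944.98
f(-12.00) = 7799.50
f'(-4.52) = -277.57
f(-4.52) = 430.90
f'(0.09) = -4.02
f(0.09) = 2.75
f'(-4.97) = -335.08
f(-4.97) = 568.54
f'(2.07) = -63.08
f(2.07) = -46.18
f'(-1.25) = -24.25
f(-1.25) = 16.26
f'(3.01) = -128.25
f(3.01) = -134.23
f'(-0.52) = -7.21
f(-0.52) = 5.66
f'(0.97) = -17.17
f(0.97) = -5.04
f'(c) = -13.53*c^2 - 0.6*c - 3.86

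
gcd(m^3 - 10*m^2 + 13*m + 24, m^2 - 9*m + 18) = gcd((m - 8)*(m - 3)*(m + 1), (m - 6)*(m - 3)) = m - 3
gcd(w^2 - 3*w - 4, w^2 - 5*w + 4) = w - 4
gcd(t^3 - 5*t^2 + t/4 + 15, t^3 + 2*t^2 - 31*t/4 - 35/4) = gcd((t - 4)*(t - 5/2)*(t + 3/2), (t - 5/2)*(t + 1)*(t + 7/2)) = t - 5/2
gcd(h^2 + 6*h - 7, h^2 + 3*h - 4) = h - 1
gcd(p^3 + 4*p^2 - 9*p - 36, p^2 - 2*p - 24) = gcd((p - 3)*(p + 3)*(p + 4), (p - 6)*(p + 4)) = p + 4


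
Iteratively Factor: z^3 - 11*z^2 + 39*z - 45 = (z - 3)*(z^2 - 8*z + 15) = (z - 5)*(z - 3)*(z - 3)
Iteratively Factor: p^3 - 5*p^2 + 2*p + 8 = (p + 1)*(p^2 - 6*p + 8) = (p - 4)*(p + 1)*(p - 2)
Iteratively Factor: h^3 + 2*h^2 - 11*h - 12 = (h + 1)*(h^2 + h - 12) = (h + 1)*(h + 4)*(h - 3)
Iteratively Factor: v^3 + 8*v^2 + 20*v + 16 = (v + 4)*(v^2 + 4*v + 4) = (v + 2)*(v + 4)*(v + 2)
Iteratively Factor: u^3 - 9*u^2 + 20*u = (u - 5)*(u^2 - 4*u) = (u - 5)*(u - 4)*(u)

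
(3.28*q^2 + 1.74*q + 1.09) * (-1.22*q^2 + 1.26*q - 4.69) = -4.0016*q^4 + 2.01*q^3 - 14.5206*q^2 - 6.7872*q - 5.1121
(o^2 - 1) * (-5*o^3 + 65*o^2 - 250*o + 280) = -5*o^5 + 65*o^4 - 245*o^3 + 215*o^2 + 250*o - 280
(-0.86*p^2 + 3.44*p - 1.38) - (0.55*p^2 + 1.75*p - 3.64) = -1.41*p^2 + 1.69*p + 2.26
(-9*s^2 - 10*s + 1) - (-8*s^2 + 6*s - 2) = -s^2 - 16*s + 3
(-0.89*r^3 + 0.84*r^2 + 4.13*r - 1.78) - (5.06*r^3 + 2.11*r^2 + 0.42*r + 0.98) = -5.95*r^3 - 1.27*r^2 + 3.71*r - 2.76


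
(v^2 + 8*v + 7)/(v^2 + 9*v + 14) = (v + 1)/(v + 2)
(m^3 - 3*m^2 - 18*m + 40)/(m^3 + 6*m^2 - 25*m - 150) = (m^2 + 2*m - 8)/(m^2 + 11*m + 30)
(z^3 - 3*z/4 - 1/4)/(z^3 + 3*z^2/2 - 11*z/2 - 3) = (z^2 - z/2 - 1/2)/(z^2 + z - 6)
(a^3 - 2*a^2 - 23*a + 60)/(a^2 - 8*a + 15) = (a^2 + a - 20)/(a - 5)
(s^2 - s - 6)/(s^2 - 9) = (s + 2)/(s + 3)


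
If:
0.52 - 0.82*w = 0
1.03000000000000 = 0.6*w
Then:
No Solution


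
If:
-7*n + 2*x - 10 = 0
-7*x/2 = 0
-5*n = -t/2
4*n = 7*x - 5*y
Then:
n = -10/7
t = -100/7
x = 0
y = 8/7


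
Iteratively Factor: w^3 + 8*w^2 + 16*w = (w + 4)*(w^2 + 4*w) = (w + 4)^2*(w)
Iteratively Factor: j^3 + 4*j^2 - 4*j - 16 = (j - 2)*(j^2 + 6*j + 8) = (j - 2)*(j + 2)*(j + 4)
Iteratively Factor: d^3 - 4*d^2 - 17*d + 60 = (d - 5)*(d^2 + d - 12) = (d - 5)*(d + 4)*(d - 3)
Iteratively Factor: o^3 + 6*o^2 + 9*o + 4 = (o + 4)*(o^2 + 2*o + 1) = (o + 1)*(o + 4)*(o + 1)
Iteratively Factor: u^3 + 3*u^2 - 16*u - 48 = (u - 4)*(u^2 + 7*u + 12) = (u - 4)*(u + 4)*(u + 3)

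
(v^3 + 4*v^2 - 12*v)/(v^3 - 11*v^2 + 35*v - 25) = v*(v^2 + 4*v - 12)/(v^3 - 11*v^2 + 35*v - 25)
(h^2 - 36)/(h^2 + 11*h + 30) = (h - 6)/(h + 5)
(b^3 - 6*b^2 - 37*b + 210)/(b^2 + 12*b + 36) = (b^2 - 12*b + 35)/(b + 6)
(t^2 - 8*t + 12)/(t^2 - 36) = (t - 2)/(t + 6)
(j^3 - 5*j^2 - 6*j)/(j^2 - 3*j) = (j^2 - 5*j - 6)/(j - 3)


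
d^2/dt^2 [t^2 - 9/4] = 2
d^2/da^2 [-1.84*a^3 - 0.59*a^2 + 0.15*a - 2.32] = -11.04*a - 1.18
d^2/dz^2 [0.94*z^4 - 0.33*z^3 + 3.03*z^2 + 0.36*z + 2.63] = 11.28*z^2 - 1.98*z + 6.06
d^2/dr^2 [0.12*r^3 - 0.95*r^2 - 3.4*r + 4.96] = 0.72*r - 1.9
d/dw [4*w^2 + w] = 8*w + 1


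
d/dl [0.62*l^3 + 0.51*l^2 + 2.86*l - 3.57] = 1.86*l^2 + 1.02*l + 2.86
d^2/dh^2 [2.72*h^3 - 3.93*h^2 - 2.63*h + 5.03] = 16.32*h - 7.86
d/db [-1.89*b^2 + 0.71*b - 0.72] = 0.71 - 3.78*b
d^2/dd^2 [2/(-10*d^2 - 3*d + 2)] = 4*(100*d^2 + 30*d - (20*d + 3)^2 - 20)/(10*d^2 + 3*d - 2)^3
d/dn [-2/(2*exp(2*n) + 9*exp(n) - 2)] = (8*exp(n) + 18)*exp(n)/(2*exp(2*n) + 9*exp(n) - 2)^2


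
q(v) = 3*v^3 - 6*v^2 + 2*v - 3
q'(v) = 9*v^2 - 12*v + 2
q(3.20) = 40.26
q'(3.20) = 55.76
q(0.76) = -3.63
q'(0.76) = -1.92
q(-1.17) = -18.36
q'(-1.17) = 28.36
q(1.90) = -0.28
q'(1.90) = 11.69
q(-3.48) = -209.05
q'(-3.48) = 152.75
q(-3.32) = -185.56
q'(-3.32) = 141.04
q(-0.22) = -3.76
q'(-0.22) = 5.08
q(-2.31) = -76.62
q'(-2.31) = 77.74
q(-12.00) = -6075.00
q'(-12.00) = 1442.00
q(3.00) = 30.00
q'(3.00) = 47.00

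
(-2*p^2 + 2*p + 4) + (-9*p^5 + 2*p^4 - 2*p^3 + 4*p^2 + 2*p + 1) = -9*p^5 + 2*p^4 - 2*p^3 + 2*p^2 + 4*p + 5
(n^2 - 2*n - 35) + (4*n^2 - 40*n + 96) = 5*n^2 - 42*n + 61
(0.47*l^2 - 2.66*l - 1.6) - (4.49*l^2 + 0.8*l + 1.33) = -4.02*l^2 - 3.46*l - 2.93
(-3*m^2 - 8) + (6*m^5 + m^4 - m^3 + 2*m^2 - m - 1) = 6*m^5 + m^4 - m^3 - m^2 - m - 9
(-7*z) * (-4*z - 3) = 28*z^2 + 21*z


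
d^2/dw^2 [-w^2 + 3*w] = -2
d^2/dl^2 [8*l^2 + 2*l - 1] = 16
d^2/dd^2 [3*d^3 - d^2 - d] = 18*d - 2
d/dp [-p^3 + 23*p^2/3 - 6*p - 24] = -3*p^2 + 46*p/3 - 6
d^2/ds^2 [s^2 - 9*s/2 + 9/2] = 2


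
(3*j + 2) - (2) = 3*j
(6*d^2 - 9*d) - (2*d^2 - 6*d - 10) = 4*d^2 - 3*d + 10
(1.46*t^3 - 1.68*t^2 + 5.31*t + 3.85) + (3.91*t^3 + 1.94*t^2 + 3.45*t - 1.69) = 5.37*t^3 + 0.26*t^2 + 8.76*t + 2.16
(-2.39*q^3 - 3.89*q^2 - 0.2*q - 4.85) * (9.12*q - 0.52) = -21.7968*q^4 - 34.234*q^3 + 0.1988*q^2 - 44.128*q + 2.522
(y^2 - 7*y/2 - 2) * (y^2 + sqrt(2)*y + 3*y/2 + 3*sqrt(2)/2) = y^4 - 2*y^3 + sqrt(2)*y^3 - 29*y^2/4 - 2*sqrt(2)*y^2 - 29*sqrt(2)*y/4 - 3*y - 3*sqrt(2)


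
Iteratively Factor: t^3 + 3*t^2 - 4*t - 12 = (t + 3)*(t^2 - 4) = (t + 2)*(t + 3)*(t - 2)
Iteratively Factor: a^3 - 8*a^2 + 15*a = (a)*(a^2 - 8*a + 15) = a*(a - 5)*(a - 3)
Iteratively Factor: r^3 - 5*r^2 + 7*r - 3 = (r - 3)*(r^2 - 2*r + 1) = (r - 3)*(r - 1)*(r - 1)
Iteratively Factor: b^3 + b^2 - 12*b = (b - 3)*(b^2 + 4*b) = b*(b - 3)*(b + 4)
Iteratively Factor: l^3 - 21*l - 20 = (l - 5)*(l^2 + 5*l + 4) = (l - 5)*(l + 1)*(l + 4)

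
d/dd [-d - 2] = -1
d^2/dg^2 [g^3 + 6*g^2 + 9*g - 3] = 6*g + 12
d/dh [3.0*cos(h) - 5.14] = -3.0*sin(h)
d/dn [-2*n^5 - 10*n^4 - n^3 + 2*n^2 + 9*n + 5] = -10*n^4 - 40*n^3 - 3*n^2 + 4*n + 9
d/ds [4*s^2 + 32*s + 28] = 8*s + 32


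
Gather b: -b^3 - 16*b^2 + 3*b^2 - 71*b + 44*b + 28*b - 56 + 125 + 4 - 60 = -b^3 - 13*b^2 + b + 13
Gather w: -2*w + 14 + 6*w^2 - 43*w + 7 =6*w^2 - 45*w + 21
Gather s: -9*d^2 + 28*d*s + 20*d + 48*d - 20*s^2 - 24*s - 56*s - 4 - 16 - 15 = -9*d^2 + 68*d - 20*s^2 + s*(28*d - 80) - 35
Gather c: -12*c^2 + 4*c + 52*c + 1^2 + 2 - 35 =-12*c^2 + 56*c - 32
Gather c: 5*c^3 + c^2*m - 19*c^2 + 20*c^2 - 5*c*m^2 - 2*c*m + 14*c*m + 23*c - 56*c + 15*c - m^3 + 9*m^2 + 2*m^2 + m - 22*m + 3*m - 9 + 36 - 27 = 5*c^3 + c^2*(m + 1) + c*(-5*m^2 + 12*m - 18) - m^3 + 11*m^2 - 18*m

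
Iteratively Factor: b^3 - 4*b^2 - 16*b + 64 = (b - 4)*(b^2 - 16) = (b - 4)*(b + 4)*(b - 4)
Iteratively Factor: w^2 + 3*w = (w + 3)*(w)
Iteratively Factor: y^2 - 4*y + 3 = (y - 1)*(y - 3)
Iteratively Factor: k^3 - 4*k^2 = (k)*(k^2 - 4*k) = k^2*(k - 4)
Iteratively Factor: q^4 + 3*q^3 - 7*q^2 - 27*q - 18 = (q + 2)*(q^3 + q^2 - 9*q - 9) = (q - 3)*(q + 2)*(q^2 + 4*q + 3) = (q - 3)*(q + 2)*(q + 3)*(q + 1)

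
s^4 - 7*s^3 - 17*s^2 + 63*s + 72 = (s - 8)*(s - 3)*(s + 1)*(s + 3)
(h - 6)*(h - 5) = h^2 - 11*h + 30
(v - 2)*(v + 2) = v^2 - 4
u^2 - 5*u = u*(u - 5)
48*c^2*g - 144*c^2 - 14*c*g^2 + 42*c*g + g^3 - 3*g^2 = (-8*c + g)*(-6*c + g)*(g - 3)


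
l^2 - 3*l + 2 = (l - 2)*(l - 1)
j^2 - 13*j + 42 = (j - 7)*(j - 6)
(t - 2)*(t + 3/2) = t^2 - t/2 - 3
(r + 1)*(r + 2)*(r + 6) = r^3 + 9*r^2 + 20*r + 12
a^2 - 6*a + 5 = (a - 5)*(a - 1)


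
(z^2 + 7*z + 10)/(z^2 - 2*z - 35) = (z + 2)/(z - 7)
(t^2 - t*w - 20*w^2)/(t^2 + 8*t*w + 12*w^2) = (t^2 - t*w - 20*w^2)/(t^2 + 8*t*w + 12*w^2)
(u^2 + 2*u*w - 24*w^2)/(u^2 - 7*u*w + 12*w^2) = (u + 6*w)/(u - 3*w)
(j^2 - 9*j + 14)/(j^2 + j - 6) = (j - 7)/(j + 3)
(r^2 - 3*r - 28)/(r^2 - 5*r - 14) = (r + 4)/(r + 2)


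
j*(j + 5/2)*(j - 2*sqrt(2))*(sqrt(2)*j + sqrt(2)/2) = sqrt(2)*j^4 - 4*j^3 + 3*sqrt(2)*j^3 - 12*j^2 + 5*sqrt(2)*j^2/4 - 5*j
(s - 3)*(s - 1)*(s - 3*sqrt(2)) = s^3 - 3*sqrt(2)*s^2 - 4*s^2 + 3*s + 12*sqrt(2)*s - 9*sqrt(2)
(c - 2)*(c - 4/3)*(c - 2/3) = c^3 - 4*c^2 + 44*c/9 - 16/9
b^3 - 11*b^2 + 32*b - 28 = (b - 7)*(b - 2)^2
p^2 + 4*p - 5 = (p - 1)*(p + 5)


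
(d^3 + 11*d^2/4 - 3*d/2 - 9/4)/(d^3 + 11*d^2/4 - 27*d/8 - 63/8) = 2*(4*d^2 - d - 3)/(8*d^2 - 2*d - 21)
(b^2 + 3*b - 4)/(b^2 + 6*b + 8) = (b - 1)/(b + 2)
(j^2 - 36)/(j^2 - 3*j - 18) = (j + 6)/(j + 3)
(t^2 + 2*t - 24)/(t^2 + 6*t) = (t - 4)/t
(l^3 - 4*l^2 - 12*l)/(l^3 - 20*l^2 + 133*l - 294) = l*(l + 2)/(l^2 - 14*l + 49)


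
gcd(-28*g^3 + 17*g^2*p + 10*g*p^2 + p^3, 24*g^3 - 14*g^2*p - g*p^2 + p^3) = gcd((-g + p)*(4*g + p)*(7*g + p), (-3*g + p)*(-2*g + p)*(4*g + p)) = 4*g + p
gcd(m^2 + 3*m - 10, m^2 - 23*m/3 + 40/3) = 1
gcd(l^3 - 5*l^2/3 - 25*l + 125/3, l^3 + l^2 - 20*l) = l + 5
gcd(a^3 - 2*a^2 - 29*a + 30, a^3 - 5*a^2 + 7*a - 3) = a - 1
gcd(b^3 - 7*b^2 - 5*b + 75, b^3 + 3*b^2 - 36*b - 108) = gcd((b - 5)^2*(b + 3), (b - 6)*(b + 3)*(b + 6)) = b + 3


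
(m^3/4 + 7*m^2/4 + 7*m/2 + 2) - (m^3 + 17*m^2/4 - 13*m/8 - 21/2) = -3*m^3/4 - 5*m^2/2 + 41*m/8 + 25/2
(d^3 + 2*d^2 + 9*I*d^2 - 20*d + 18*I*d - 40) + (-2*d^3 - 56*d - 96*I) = -d^3 + 2*d^2 + 9*I*d^2 - 76*d + 18*I*d - 40 - 96*I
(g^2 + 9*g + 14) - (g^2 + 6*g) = 3*g + 14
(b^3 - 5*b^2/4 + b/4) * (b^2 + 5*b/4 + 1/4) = b^5 - 17*b^3/16 + b/16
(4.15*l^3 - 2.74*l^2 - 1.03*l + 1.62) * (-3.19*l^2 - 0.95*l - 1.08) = -13.2385*l^5 + 4.7981*l^4 + 1.4067*l^3 - 1.2301*l^2 - 0.4266*l - 1.7496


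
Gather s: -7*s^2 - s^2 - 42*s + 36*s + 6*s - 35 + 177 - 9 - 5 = 128 - 8*s^2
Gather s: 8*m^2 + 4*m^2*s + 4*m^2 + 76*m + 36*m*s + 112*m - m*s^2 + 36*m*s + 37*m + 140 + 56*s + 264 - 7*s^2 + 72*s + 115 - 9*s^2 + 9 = 12*m^2 + 225*m + s^2*(-m - 16) + s*(4*m^2 + 72*m + 128) + 528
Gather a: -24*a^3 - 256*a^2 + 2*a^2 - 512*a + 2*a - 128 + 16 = -24*a^3 - 254*a^2 - 510*a - 112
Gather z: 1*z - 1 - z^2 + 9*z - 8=-z^2 + 10*z - 9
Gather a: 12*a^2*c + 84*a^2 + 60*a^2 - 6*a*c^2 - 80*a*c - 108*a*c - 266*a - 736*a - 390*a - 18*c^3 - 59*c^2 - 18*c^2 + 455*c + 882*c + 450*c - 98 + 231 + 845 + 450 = a^2*(12*c + 144) + a*(-6*c^2 - 188*c - 1392) - 18*c^3 - 77*c^2 + 1787*c + 1428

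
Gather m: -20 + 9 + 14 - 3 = 0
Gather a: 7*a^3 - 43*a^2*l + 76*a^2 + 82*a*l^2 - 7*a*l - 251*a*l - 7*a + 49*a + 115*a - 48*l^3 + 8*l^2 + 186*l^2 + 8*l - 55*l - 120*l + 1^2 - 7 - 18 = 7*a^3 + a^2*(76 - 43*l) + a*(82*l^2 - 258*l + 157) - 48*l^3 + 194*l^2 - 167*l - 24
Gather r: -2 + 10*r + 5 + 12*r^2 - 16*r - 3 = 12*r^2 - 6*r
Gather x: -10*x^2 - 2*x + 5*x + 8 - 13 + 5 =-10*x^2 + 3*x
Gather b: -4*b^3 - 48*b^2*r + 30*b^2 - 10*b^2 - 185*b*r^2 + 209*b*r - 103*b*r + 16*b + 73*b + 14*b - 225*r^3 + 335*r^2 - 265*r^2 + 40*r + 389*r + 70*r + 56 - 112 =-4*b^3 + b^2*(20 - 48*r) + b*(-185*r^2 + 106*r + 103) - 225*r^3 + 70*r^2 + 499*r - 56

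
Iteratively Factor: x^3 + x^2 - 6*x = (x - 2)*(x^2 + 3*x) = (x - 2)*(x + 3)*(x)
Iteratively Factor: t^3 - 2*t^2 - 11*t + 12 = (t - 4)*(t^2 + 2*t - 3) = (t - 4)*(t - 1)*(t + 3)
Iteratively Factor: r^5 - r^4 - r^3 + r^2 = (r - 1)*(r^4 - r^2) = r*(r - 1)*(r^3 - r) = r*(r - 1)^2*(r^2 + r) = r*(r - 1)^2*(r + 1)*(r)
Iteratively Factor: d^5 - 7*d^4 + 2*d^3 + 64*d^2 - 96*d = (d - 4)*(d^4 - 3*d^3 - 10*d^2 + 24*d) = (d - 4)*(d + 3)*(d^3 - 6*d^2 + 8*d) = d*(d - 4)*(d + 3)*(d^2 - 6*d + 8) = d*(d - 4)*(d - 2)*(d + 3)*(d - 4)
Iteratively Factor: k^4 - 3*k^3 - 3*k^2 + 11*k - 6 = (k - 1)*(k^3 - 2*k^2 - 5*k + 6) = (k - 1)^2*(k^2 - k - 6) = (k - 1)^2*(k + 2)*(k - 3)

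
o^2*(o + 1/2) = o^3 + o^2/2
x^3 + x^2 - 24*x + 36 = (x - 3)*(x - 2)*(x + 6)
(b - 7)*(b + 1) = b^2 - 6*b - 7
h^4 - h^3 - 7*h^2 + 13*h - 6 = (h - 2)*(h - 1)^2*(h + 3)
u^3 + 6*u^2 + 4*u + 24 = (u + 6)*(u - 2*I)*(u + 2*I)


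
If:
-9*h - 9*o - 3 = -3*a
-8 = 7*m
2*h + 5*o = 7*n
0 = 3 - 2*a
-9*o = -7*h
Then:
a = 3/2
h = 3/32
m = -8/7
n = 53/672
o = 7/96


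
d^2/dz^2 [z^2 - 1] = 2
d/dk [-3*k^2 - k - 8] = -6*k - 1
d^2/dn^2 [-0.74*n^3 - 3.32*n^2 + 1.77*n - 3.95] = -4.44*n - 6.64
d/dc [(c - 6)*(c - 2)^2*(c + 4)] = 4*c^3 - 18*c^2 - 24*c + 88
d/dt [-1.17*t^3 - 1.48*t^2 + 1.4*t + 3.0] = -3.51*t^2 - 2.96*t + 1.4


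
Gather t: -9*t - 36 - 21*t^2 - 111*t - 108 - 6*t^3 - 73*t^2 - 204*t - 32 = -6*t^3 - 94*t^2 - 324*t - 176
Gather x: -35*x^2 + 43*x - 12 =-35*x^2 + 43*x - 12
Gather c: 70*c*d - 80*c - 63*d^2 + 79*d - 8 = c*(70*d - 80) - 63*d^2 + 79*d - 8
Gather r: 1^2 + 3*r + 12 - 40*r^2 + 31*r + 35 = -40*r^2 + 34*r + 48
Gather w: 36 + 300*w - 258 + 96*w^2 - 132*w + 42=96*w^2 + 168*w - 180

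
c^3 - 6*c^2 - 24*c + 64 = (c - 8)*(c - 2)*(c + 4)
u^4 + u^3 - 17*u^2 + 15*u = u*(u - 3)*(u - 1)*(u + 5)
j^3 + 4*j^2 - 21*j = j*(j - 3)*(j + 7)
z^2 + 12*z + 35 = (z + 5)*(z + 7)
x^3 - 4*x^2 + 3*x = x*(x - 3)*(x - 1)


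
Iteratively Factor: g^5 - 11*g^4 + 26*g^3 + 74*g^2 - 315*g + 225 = (g - 5)*(g^4 - 6*g^3 - 4*g^2 + 54*g - 45) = (g - 5)*(g - 3)*(g^3 - 3*g^2 - 13*g + 15) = (g - 5)*(g - 3)*(g + 3)*(g^2 - 6*g + 5) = (g - 5)^2*(g - 3)*(g + 3)*(g - 1)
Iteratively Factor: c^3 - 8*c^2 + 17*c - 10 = (c - 5)*(c^2 - 3*c + 2) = (c - 5)*(c - 1)*(c - 2)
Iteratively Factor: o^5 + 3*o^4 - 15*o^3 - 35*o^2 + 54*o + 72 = (o + 1)*(o^4 + 2*o^3 - 17*o^2 - 18*o + 72) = (o + 1)*(o + 4)*(o^3 - 2*o^2 - 9*o + 18) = (o + 1)*(o + 3)*(o + 4)*(o^2 - 5*o + 6) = (o - 3)*(o + 1)*(o + 3)*(o + 4)*(o - 2)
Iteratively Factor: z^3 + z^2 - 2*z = (z + 2)*(z^2 - z) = z*(z + 2)*(z - 1)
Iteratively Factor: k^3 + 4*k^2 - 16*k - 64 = (k - 4)*(k^2 + 8*k + 16) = (k - 4)*(k + 4)*(k + 4)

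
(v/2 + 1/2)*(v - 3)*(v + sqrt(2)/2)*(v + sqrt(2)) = v^4/2 - v^3 + 3*sqrt(2)*v^3/4 - 3*sqrt(2)*v^2/2 - v^2 - 9*sqrt(2)*v/4 - v - 3/2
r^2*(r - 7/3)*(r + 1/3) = r^4 - 2*r^3 - 7*r^2/9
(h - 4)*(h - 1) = h^2 - 5*h + 4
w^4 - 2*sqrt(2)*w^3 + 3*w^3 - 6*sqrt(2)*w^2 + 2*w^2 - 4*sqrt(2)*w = w*(w + 1)*(w + 2)*(w - 2*sqrt(2))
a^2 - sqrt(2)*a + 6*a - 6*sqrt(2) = (a + 6)*(a - sqrt(2))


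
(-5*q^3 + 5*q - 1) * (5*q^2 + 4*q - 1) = -25*q^5 - 20*q^4 + 30*q^3 + 15*q^2 - 9*q + 1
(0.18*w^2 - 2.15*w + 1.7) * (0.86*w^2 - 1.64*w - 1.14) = 0.1548*w^4 - 2.1442*w^3 + 4.7828*w^2 - 0.337*w - 1.938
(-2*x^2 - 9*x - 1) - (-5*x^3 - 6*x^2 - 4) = 5*x^3 + 4*x^2 - 9*x + 3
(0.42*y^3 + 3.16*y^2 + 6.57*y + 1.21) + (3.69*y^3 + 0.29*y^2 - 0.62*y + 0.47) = 4.11*y^3 + 3.45*y^2 + 5.95*y + 1.68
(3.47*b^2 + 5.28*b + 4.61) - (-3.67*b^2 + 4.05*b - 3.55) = 7.14*b^2 + 1.23*b + 8.16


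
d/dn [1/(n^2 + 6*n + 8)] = 2*(-n - 3)/(n^2 + 6*n + 8)^2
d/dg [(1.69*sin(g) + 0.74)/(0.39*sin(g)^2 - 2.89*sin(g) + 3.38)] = (-0.6591*sin(g)^2 - 0.5772*sin(g) + 7.8508)*cos(g)/(0.1521*sin(g)^4 - 2.2542*sin(g)^3 + 10.9885*sin(g)^2 - 19.5364*sin(g) + 11.4244)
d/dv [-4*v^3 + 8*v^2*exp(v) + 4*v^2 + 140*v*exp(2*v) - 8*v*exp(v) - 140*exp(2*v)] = 8*v^2*exp(v) - 12*v^2 + 280*v*exp(2*v) + 8*v*exp(v) + 8*v - 140*exp(2*v) - 8*exp(v)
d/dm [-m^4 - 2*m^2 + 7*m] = -4*m^3 - 4*m + 7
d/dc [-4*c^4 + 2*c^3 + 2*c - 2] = -16*c^3 + 6*c^2 + 2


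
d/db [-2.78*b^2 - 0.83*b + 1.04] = -5.56*b - 0.83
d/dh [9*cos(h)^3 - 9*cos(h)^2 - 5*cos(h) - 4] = (-27*cos(h)^2 + 18*cos(h) + 5)*sin(h)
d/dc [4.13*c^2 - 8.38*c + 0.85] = 8.26*c - 8.38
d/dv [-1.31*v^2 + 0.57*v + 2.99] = 0.57 - 2.62*v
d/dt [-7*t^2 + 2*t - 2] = 2 - 14*t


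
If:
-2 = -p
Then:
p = 2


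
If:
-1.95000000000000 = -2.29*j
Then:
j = 0.85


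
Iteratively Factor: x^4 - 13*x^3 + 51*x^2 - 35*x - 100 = (x - 5)*(x^3 - 8*x^2 + 11*x + 20) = (x - 5)*(x - 4)*(x^2 - 4*x - 5) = (x - 5)^2*(x - 4)*(x + 1)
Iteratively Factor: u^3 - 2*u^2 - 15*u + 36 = (u + 4)*(u^2 - 6*u + 9) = (u - 3)*(u + 4)*(u - 3)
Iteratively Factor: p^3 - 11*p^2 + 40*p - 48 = (p - 4)*(p^2 - 7*p + 12) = (p - 4)^2*(p - 3)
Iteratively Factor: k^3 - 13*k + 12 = (k - 1)*(k^2 + k - 12) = (k - 3)*(k - 1)*(k + 4)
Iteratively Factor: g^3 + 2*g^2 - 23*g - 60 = (g + 3)*(g^2 - g - 20) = (g + 3)*(g + 4)*(g - 5)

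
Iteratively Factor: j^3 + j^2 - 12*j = (j - 3)*(j^2 + 4*j) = j*(j - 3)*(j + 4)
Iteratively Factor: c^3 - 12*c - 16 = (c - 4)*(c^2 + 4*c + 4) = (c - 4)*(c + 2)*(c + 2)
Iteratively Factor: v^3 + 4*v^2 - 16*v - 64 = (v - 4)*(v^2 + 8*v + 16) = (v - 4)*(v + 4)*(v + 4)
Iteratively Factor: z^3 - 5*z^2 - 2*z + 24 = (z - 4)*(z^2 - z - 6) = (z - 4)*(z - 3)*(z + 2)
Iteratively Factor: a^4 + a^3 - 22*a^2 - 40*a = (a + 2)*(a^3 - a^2 - 20*a) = a*(a + 2)*(a^2 - a - 20) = a*(a - 5)*(a + 2)*(a + 4)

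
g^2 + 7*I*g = g*(g + 7*I)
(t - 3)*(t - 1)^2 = t^3 - 5*t^2 + 7*t - 3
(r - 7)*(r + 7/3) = r^2 - 14*r/3 - 49/3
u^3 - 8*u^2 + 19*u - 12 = (u - 4)*(u - 3)*(u - 1)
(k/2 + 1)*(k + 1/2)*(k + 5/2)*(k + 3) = k^4/2 + 4*k^3 + 89*k^2/8 + 97*k/8 + 15/4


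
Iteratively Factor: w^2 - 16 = (w + 4)*(w - 4)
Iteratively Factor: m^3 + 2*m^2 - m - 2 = (m + 2)*(m^2 - 1) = (m + 1)*(m + 2)*(m - 1)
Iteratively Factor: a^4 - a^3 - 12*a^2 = (a)*(a^3 - a^2 - 12*a) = a^2*(a^2 - a - 12) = a^2*(a - 4)*(a + 3)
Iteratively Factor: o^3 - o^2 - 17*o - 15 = (o - 5)*(o^2 + 4*o + 3) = (o - 5)*(o + 1)*(o + 3)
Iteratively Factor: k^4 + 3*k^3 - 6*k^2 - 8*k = (k + 1)*(k^3 + 2*k^2 - 8*k) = k*(k + 1)*(k^2 + 2*k - 8) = k*(k + 1)*(k + 4)*(k - 2)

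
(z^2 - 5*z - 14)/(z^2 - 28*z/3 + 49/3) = 3*(z + 2)/(3*z - 7)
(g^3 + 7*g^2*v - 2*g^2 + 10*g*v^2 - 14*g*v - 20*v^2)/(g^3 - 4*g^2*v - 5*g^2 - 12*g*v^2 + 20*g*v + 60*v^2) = (-g^2 - 5*g*v + 2*g + 10*v)/(-g^2 + 6*g*v + 5*g - 30*v)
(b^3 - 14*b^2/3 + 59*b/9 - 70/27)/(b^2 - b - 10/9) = (9*b^2 - 27*b + 14)/(3*(3*b + 2))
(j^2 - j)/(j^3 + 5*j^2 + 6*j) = (j - 1)/(j^2 + 5*j + 6)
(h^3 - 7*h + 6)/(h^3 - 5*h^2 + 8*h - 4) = (h + 3)/(h - 2)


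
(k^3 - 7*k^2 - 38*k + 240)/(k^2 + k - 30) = k - 8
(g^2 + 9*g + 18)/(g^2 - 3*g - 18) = (g + 6)/(g - 6)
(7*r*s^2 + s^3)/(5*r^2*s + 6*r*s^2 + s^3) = s*(7*r + s)/(5*r^2 + 6*r*s + s^2)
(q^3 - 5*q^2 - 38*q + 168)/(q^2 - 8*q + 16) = (q^2 - q - 42)/(q - 4)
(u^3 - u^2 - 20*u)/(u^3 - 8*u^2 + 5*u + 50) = u*(u + 4)/(u^2 - 3*u - 10)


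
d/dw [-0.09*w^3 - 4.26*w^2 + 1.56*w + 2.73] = -0.27*w^2 - 8.52*w + 1.56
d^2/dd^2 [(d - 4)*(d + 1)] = 2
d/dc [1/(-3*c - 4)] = 3/(3*c + 4)^2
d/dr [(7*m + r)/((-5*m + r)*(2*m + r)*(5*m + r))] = (125*m^3 - 28*m^2*r - 23*m*r^2 - 2*r^3)/(2500*m^6 + 2500*m^5*r + 425*m^4*r^2 - 200*m^3*r^3 - 46*m^2*r^4 + 4*m*r^5 + r^6)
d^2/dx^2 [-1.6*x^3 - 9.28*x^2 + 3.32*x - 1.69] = -9.6*x - 18.56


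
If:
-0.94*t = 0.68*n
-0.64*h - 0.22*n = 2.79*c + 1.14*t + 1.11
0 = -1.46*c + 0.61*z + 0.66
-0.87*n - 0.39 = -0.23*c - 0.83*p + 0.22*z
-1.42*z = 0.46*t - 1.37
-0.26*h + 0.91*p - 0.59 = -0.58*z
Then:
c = 0.67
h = -6.43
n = -1.86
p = -1.52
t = 1.34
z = 0.53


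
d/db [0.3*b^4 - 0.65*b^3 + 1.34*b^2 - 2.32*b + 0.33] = 1.2*b^3 - 1.95*b^2 + 2.68*b - 2.32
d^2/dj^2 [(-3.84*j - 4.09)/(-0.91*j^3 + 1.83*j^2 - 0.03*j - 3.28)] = (19.079424*j^5 + 2.27463600000002*j^4 - 83.467344*j^3 - 54.687636*j^2 + 63.701058*j + 48.351282)/(0.753571*j^9 - 4.546269*j^8 + 9.217026*j^7 + 1.720263*j^6 - 32.469246*j^5 + 33.485499*j^4 + 28.290027*j^3 - 59.05476*j^2 + 0.968256*j + 35.287552)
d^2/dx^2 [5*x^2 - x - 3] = 10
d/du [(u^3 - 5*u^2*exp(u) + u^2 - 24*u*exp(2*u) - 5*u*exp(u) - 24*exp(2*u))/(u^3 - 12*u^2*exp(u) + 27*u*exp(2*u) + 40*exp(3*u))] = (7*u^3*exp(u) + 10*u^2*exp(2*u) - u^2 + 15*u*exp(3*u) - 6*u*exp(u) + 7*exp(2*u))/(u^4 - 8*u^3*exp(u) + 6*u^2*exp(2*u) + 40*u*exp(3*u) + 25*exp(4*u))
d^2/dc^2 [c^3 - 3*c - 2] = 6*c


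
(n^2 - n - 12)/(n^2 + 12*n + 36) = (n^2 - n - 12)/(n^2 + 12*n + 36)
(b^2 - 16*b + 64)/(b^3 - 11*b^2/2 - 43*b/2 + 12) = 2*(b - 8)/(2*b^2 + 5*b - 3)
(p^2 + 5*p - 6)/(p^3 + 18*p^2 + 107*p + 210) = (p - 1)/(p^2 + 12*p + 35)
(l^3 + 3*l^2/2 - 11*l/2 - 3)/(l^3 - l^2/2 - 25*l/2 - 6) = (l - 2)/(l - 4)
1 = 1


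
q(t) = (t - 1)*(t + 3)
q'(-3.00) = -4.00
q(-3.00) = 0.00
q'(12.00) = 26.00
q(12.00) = 165.00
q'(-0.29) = 1.42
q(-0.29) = -3.50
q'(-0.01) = 1.98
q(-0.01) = -3.02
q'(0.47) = 2.94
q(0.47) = -1.84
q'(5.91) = 13.82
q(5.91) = 43.75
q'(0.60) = 3.20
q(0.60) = -1.44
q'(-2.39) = -2.78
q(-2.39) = -2.07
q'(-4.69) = -7.38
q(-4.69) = 9.62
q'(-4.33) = -6.66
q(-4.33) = 7.09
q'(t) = 2*t + 2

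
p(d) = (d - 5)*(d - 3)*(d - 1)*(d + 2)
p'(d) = (d - 5)*(d - 3)*(d - 1) + (d - 5)*(d - 3)*(d + 2) + (d - 5)*(d - 1)*(d + 2) + (d - 3)*(d - 1)*(d + 2)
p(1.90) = 11.97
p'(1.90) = 1.63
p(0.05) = -28.44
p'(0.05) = 31.45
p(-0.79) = -47.53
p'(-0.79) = 8.02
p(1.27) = 5.70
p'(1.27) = 18.02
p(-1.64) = -29.28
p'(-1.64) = -59.53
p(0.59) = -11.29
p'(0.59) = 30.41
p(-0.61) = -45.32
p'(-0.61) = 16.18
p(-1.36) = -41.88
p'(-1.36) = -31.50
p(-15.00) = 74880.00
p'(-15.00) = -18344.00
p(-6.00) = 2772.00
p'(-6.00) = -1649.00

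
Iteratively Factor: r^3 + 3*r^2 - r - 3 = (r - 1)*(r^2 + 4*r + 3) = (r - 1)*(r + 1)*(r + 3)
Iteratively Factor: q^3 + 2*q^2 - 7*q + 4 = (q - 1)*(q^2 + 3*q - 4) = (q - 1)^2*(q + 4)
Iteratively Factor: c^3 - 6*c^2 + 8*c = (c - 4)*(c^2 - 2*c) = c*(c - 4)*(c - 2)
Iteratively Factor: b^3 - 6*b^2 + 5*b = (b)*(b^2 - 6*b + 5) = b*(b - 5)*(b - 1)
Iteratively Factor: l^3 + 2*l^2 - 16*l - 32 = (l + 2)*(l^2 - 16) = (l - 4)*(l + 2)*(l + 4)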